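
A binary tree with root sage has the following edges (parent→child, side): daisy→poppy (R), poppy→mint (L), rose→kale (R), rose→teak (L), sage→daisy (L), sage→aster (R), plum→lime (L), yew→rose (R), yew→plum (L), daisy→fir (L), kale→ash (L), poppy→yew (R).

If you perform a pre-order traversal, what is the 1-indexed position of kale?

Pre-order visits the node, then its left subtree, then its right subtree.
Visit sage.
At sage: go left to daisy.
  Visit daisy.
  At daisy: go left to fir.
    fir is a leaf — visit fir.
  At daisy: go right to poppy.
    Visit poppy.
    At poppy: go left to mint.
      mint is a leaf — visit mint.
    At poppy: go right to yew.
      Visit yew.
      At yew: go left to plum.
        Visit plum.
        At plum: go left to lime.
          lime is a leaf — visit lime.
        At plum: no right child.
      At yew: go right to rose.
        Visit rose.
        At rose: go left to teak.
          teak is a leaf — visit teak.
        At rose: go right to kale.
          Visit kale.
          At kale: go left to ash.
            ash is a leaf — visit ash.
          At kale: no right child.
At sage: go right to aster.
  aster is a leaf — visit aster.
Full pre-order sequence: sage, daisy, fir, poppy, mint, yew, plum, lime, rose, teak, kale, ash, aster.

11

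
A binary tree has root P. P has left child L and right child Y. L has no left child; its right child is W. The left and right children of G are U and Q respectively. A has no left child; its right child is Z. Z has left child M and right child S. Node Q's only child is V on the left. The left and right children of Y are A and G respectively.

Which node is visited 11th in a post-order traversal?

Post-order visits the left subtree, then the right subtree, then the node.
At P: go left to L.
  At L: no left child.
  At L: go right to W.
    W is a leaf — visit W.
  Visit L.
At P: go right to Y.
  At Y: go left to A.
    At A: no left child.
    At A: go right to Z.
      At Z: go left to M.
        M is a leaf — visit M.
      At Z: go right to S.
        S is a leaf — visit S.
      Visit Z.
    Visit A.
  At Y: go right to G.
    At G: go left to U.
      U is a leaf — visit U.
    At G: go right to Q.
      At Q: go left to V.
        V is a leaf — visit V.
      At Q: no right child.
      Visit Q.
    Visit G.
  Visit Y.
Visit P.
Full post-order sequence: W, L, M, S, Z, A, U, V, Q, G, Y, P.

Y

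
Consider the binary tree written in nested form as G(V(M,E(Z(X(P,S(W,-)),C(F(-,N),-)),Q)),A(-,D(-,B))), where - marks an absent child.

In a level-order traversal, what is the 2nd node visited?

Level-order visits nodes level by level from the root, left to right within each level.
Level 0: G
Level 1: V, A
Level 2: M, E, D
Level 3: Z, Q, B
Level 4: X, C
Level 5: P, S, F
Level 6: W, N
Full level-order sequence: G, V, A, M, E, D, Z, Q, B, X, C, P, S, F, W, N.

V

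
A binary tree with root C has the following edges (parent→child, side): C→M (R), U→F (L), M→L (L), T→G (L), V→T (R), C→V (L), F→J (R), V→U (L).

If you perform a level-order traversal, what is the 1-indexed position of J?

9

Level-order visits nodes level by level from the root, left to right within each level.
Level 0: C
Level 1: V, M
Level 2: U, T, L
Level 3: F, G
Level 4: J
Full level-order sequence: C, V, M, U, T, L, F, G, J.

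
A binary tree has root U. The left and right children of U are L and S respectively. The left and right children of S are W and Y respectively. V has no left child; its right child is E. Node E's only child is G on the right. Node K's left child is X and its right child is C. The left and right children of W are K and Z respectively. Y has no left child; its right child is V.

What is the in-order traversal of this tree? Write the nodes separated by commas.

L, U, X, K, C, W, Z, S, Y, V, E, G

In-order visits the left subtree, then the node, then the right subtree.
At U: go left to L.
  L is a leaf — visit L.
Visit U.
At U: go right to S.
  At S: go left to W.
    At W: go left to K.
      At K: go left to X.
        X is a leaf — visit X.
      Visit K.
      At K: go right to C.
        C is a leaf — visit C.
    Visit W.
    At W: go right to Z.
      Z is a leaf — visit Z.
  Visit S.
  At S: go right to Y.
    At Y: no left child.
    Visit Y.
    At Y: go right to V.
      At V: no left child.
      Visit V.
      At V: go right to E.
        At E: no left child.
        Visit E.
        At E: go right to G.
          G is a leaf — visit G.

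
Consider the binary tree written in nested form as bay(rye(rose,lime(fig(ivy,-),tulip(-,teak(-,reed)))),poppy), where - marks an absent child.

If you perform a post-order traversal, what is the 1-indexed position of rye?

8

Post-order visits the left subtree, then the right subtree, then the node.
At bay: go left to rye.
  At rye: go left to rose.
    rose is a leaf — visit rose.
  At rye: go right to lime.
    At lime: go left to fig.
      At fig: go left to ivy.
        ivy is a leaf — visit ivy.
      At fig: no right child.
      Visit fig.
    At lime: go right to tulip.
      At tulip: no left child.
      At tulip: go right to teak.
        At teak: no left child.
        At teak: go right to reed.
          reed is a leaf — visit reed.
        Visit teak.
      Visit tulip.
    Visit lime.
  Visit rye.
At bay: go right to poppy.
  poppy is a leaf — visit poppy.
Visit bay.
Full post-order sequence: rose, ivy, fig, reed, teak, tulip, lime, rye, poppy, bay.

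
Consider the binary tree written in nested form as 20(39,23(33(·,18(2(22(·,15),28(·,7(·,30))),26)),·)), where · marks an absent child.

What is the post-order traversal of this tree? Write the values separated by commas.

39, 15, 22, 30, 7, 28, 2, 26, 18, 33, 23, 20

Post-order visits the left subtree, then the right subtree, then the node.
At 20: go left to 39.
  39 is a leaf — visit 39.
At 20: go right to 23.
  At 23: go left to 33.
    At 33: no left child.
    At 33: go right to 18.
      At 18: go left to 2.
        At 2: go left to 22.
          At 22: no left child.
          At 22: go right to 15.
            15 is a leaf — visit 15.
          Visit 22.
        At 2: go right to 28.
          At 28: no left child.
          At 28: go right to 7.
            At 7: no left child.
            At 7: go right to 30.
              30 is a leaf — visit 30.
            Visit 7.
          Visit 28.
        Visit 2.
      At 18: go right to 26.
        26 is a leaf — visit 26.
      Visit 18.
    Visit 33.
  At 23: no right child.
  Visit 23.
Visit 20.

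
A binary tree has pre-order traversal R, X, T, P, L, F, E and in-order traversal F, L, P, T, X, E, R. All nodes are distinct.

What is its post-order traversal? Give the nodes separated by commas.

F, L, P, T, E, X, R

The first element of pre-order is the root; it splits in-order into left and right subtrees.
Root R: left subtree has 6 nodes {F, L, P, T, X, E}, right has 0 { }.
  Root X: left subtree has 4 nodes {F, L, P, T}, right has 1 {E}.
    Root T: left subtree has 3 nodes {F, L, P}, right has 0 { }.
      Root P: left subtree has 2 nodes {F, L}, right has 0 { }.
        Root L: left subtree has 1 node {F}, right has 0 { }.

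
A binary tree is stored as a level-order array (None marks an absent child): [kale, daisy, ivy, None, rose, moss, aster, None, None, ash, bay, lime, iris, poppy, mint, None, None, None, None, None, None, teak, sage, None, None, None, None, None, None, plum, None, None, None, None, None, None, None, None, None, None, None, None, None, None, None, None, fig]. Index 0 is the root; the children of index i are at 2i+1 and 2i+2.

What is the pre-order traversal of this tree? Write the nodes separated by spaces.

Pre-order visits the node, then its left subtree, then its right subtree.
Visit kale.
At kale: go left to daisy.
  Visit daisy.
  At daisy: no left child.
  At daisy: go right to rose.
    Visit rose.
    At rose: go left to ash.
      ash is a leaf — visit ash.
    At rose: go right to bay.
      Visit bay.
      At bay: go left to teak.
        teak is a leaf — visit teak.
      At bay: go right to sage.
        Visit sage.
        At sage: no left child.
        At sage: go right to fig.
          fig is a leaf — visit fig.
At kale: go right to ivy.
  Visit ivy.
  At ivy: go left to moss.
    Visit moss.
    At moss: go left to lime.
      lime is a leaf — visit lime.
    At moss: go right to iris.
      iris is a leaf — visit iris.
  At ivy: go right to aster.
    Visit aster.
    At aster: go left to poppy.
      poppy is a leaf — visit poppy.
    At aster: go right to mint.
      Visit mint.
      At mint: go left to plum.
        plum is a leaf — visit plum.
      At mint: no right child.

kale daisy rose ash bay teak sage fig ivy moss lime iris aster poppy mint plum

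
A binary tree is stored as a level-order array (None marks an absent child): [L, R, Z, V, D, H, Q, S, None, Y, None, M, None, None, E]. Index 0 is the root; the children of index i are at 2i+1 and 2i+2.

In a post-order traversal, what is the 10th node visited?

Post-order visits the left subtree, then the right subtree, then the node.
At L: go left to R.
  At R: go left to V.
    At V: go left to S.
      S is a leaf — visit S.
    At V: no right child.
    Visit V.
  At R: go right to D.
    At D: go left to Y.
      Y is a leaf — visit Y.
    At D: no right child.
    Visit D.
  Visit R.
At L: go right to Z.
  At Z: go left to H.
    At H: go left to M.
      M is a leaf — visit M.
    At H: no right child.
    Visit H.
  At Z: go right to Q.
    At Q: no left child.
    At Q: go right to E.
      E is a leaf — visit E.
    Visit Q.
  Visit Z.
Visit L.
Full post-order sequence: S, V, Y, D, R, M, H, E, Q, Z, L.

Z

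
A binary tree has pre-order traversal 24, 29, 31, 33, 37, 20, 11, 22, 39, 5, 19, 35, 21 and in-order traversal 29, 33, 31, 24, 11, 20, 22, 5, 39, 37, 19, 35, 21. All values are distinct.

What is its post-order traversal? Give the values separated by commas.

The first element of pre-order is the root; it splits in-order into left and right subtrees.
Root 24: left subtree has 3 nodes {29, 33, 31}, right has 9 {11, 20, 22, 5, 39, 37, 19, 35, 21}.
  Root 29: left subtree has 0 nodes { }, right has 2 {33, 31}.
    Root 31: left subtree has 1 node {33}, right has 0 { }.
  Root 37: left subtree has 5 nodes {11, 20, 22, 5, 39}, right has 3 {19, 35, 21}.
    Root 20: left subtree has 1 node {11}, right has 3 {22, 5, 39}.
      Root 22: left subtree has 0 nodes { }, right has 2 {5, 39}.
        Root 39: left subtree has 1 node {5}, right has 0 { }.
    Root 19: left subtree has 0 nodes { }, right has 2 {35, 21}.
      Root 35: left subtree has 0 nodes { }, right has 1 {21}.

33, 31, 29, 11, 5, 39, 22, 20, 21, 35, 19, 37, 24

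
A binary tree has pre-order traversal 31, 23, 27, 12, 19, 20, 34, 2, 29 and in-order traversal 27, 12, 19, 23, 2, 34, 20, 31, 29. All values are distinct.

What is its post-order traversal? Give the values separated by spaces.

19 12 27 2 34 20 23 29 31

The first element of pre-order is the root; it splits in-order into left and right subtrees.
Root 31: left subtree has 7 nodes {27, 12, 19, 23, 2, 34, 20}, right has 1 {29}.
  Root 23: left subtree has 3 nodes {27, 12, 19}, right has 3 {2, 34, 20}.
    Root 27: left subtree has 0 nodes { }, right has 2 {12, 19}.
      Root 12: left subtree has 0 nodes { }, right has 1 {19}.
    Root 20: left subtree has 2 nodes {2, 34}, right has 0 { }.
      Root 34: left subtree has 1 node {2}, right has 0 { }.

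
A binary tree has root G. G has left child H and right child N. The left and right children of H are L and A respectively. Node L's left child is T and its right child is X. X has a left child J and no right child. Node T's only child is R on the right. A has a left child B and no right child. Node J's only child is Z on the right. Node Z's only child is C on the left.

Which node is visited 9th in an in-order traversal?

B

In-order visits the left subtree, then the node, then the right subtree.
At G: go left to H.
  At H: go left to L.
    At L: go left to T.
      At T: no left child.
      Visit T.
      At T: go right to R.
        R is a leaf — visit R.
    Visit L.
    At L: go right to X.
      At X: go left to J.
        At J: no left child.
        Visit J.
        At J: go right to Z.
          At Z: go left to C.
            C is a leaf — visit C.
          Visit Z.
          At Z: no right child.
      Visit X.
      At X: no right child.
  Visit H.
  At H: go right to A.
    At A: go left to B.
      B is a leaf — visit B.
    Visit A.
    At A: no right child.
Visit G.
At G: go right to N.
  N is a leaf — visit N.
Full in-order sequence: T, R, L, J, C, Z, X, H, B, A, G, N.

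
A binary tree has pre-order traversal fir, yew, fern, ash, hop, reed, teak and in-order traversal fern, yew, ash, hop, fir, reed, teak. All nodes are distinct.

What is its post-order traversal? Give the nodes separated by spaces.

The first element of pre-order is the root; it splits in-order into left and right subtrees.
Root fir: left subtree has 4 nodes {fern, yew, ash, hop}, right has 2 {reed, teak}.
  Root yew: left subtree has 1 node {fern}, right has 2 {ash, hop}.
    Root ash: left subtree has 0 nodes { }, right has 1 {hop}.
  Root reed: left subtree has 0 nodes { }, right has 1 {teak}.

fern hop ash yew teak reed fir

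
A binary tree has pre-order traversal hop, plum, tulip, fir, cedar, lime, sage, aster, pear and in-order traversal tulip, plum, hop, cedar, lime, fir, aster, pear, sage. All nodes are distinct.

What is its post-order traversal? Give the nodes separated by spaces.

tulip plum lime cedar pear aster sage fir hop

The first element of pre-order is the root; it splits in-order into left and right subtrees.
Root hop: left subtree has 2 nodes {tulip, plum}, right has 6 {cedar, lime, fir, aster, pear, sage}.
  Root plum: left subtree has 1 node {tulip}, right has 0 { }.
  Root fir: left subtree has 2 nodes {cedar, lime}, right has 3 {aster, pear, sage}.
    Root cedar: left subtree has 0 nodes { }, right has 1 {lime}.
    Root sage: left subtree has 2 nodes {aster, pear}, right has 0 { }.
      Root aster: left subtree has 0 nodes { }, right has 1 {pear}.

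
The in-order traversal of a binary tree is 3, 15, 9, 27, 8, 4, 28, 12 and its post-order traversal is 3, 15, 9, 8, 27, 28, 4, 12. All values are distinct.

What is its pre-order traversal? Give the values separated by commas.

The last element of post-order is the root; it splits in-order into left and right subtrees.
Root 12: left subtree has 7 nodes {3, 15, 9, 27, 8, 4, 28}, right has 0 { }.
  Root 4: left subtree has 5 nodes {3, 15, 9, 27, 8}, right has 1 {28}.
    Root 27: left subtree has 3 nodes {3, 15, 9}, right has 1 {8}.
      Root 9: left subtree has 2 nodes {3, 15}, right has 0 { }.
        Root 15: left subtree has 1 node {3}, right has 0 { }.

12, 4, 27, 9, 15, 3, 8, 28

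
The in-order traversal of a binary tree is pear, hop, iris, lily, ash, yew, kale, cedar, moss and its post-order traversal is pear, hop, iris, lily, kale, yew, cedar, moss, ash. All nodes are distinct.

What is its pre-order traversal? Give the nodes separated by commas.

ash, lily, iris, hop, pear, moss, cedar, yew, kale

The last element of post-order is the root; it splits in-order into left and right subtrees.
Root ash: left subtree has 4 nodes {pear, hop, iris, lily}, right has 4 {yew, kale, cedar, moss}.
  Root lily: left subtree has 3 nodes {pear, hop, iris}, right has 0 { }.
    Root iris: left subtree has 2 nodes {pear, hop}, right has 0 { }.
      Root hop: left subtree has 1 node {pear}, right has 0 { }.
  Root moss: left subtree has 3 nodes {yew, kale, cedar}, right has 0 { }.
    Root cedar: left subtree has 2 nodes {yew, kale}, right has 0 { }.
      Root yew: left subtree has 0 nodes { }, right has 1 {kale}.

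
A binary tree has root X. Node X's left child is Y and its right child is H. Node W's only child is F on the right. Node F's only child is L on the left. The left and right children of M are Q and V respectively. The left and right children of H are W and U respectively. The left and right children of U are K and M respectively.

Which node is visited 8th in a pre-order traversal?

Pre-order visits the node, then its left subtree, then its right subtree.
Visit X.
At X: go left to Y.
  Y is a leaf — visit Y.
At X: go right to H.
  Visit H.
  At H: go left to W.
    Visit W.
    At W: no left child.
    At W: go right to F.
      Visit F.
      At F: go left to L.
        L is a leaf — visit L.
      At F: no right child.
  At H: go right to U.
    Visit U.
    At U: go left to K.
      K is a leaf — visit K.
    At U: go right to M.
      Visit M.
      At M: go left to Q.
        Q is a leaf — visit Q.
      At M: go right to V.
        V is a leaf — visit V.
Full pre-order sequence: X, Y, H, W, F, L, U, K, M, Q, V.

K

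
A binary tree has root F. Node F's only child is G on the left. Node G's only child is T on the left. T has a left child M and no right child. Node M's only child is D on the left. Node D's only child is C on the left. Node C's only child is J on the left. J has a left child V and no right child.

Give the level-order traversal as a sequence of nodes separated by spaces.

Level-order visits nodes level by level from the root, left to right within each level.
Level 0: F
Level 1: G
Level 2: T
Level 3: M
Level 4: D
Level 5: C
Level 6: J
Level 7: V

F G T M D C J V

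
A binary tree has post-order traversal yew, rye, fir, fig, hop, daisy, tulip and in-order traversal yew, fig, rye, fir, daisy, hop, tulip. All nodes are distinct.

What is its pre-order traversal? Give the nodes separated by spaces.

tulip daisy fig yew fir rye hop

The last element of post-order is the root; it splits in-order into left and right subtrees.
Root tulip: left subtree has 6 nodes {yew, fig, rye, fir, daisy, hop}, right has 0 { }.
  Root daisy: left subtree has 4 nodes {yew, fig, rye, fir}, right has 1 {hop}.
    Root fig: left subtree has 1 node {yew}, right has 2 {rye, fir}.
      Root fir: left subtree has 1 node {rye}, right has 0 { }.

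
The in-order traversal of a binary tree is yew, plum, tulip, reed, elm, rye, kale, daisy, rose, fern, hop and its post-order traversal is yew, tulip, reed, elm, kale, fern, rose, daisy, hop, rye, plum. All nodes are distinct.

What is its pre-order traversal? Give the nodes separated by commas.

The last element of post-order is the root; it splits in-order into left and right subtrees.
Root plum: left subtree has 1 node {yew}, right has 9 {tulip, reed, elm, rye, kale, daisy, rose, fern, hop}.
  Root rye: left subtree has 3 nodes {tulip, reed, elm}, right has 5 {kale, daisy, rose, fern, hop}.
    Root elm: left subtree has 2 nodes {tulip, reed}, right has 0 { }.
      Root reed: left subtree has 1 node {tulip}, right has 0 { }.
    Root hop: left subtree has 4 nodes {kale, daisy, rose, fern}, right has 0 { }.
      Root daisy: left subtree has 1 node {kale}, right has 2 {rose, fern}.
        Root rose: left subtree has 0 nodes { }, right has 1 {fern}.

plum, yew, rye, elm, reed, tulip, hop, daisy, kale, rose, fern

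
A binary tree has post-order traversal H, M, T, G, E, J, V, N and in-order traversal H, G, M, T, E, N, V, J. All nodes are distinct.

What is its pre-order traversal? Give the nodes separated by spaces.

N E G H T M V J

The last element of post-order is the root; it splits in-order into left and right subtrees.
Root N: left subtree has 5 nodes {H, G, M, T, E}, right has 2 {V, J}.
  Root E: left subtree has 4 nodes {H, G, M, T}, right has 0 { }.
    Root G: left subtree has 1 node {H}, right has 2 {M, T}.
      Root T: left subtree has 1 node {M}, right has 0 { }.
  Root V: left subtree has 0 nodes { }, right has 1 {J}.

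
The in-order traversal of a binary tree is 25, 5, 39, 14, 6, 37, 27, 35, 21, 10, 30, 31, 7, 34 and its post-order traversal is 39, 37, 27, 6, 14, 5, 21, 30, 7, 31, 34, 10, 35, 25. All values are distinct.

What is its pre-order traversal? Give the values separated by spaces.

The last element of post-order is the root; it splits in-order into left and right subtrees.
Root 25: left subtree has 0 nodes { }, right has 13 {5, 39, 14, 6, 37, 27, 35, 21, 10, 30, 31, 7, 34}.
  Root 35: left subtree has 6 nodes {5, 39, 14, 6, 37, 27}, right has 6 {21, 10, 30, 31, 7, 34}.
    Root 5: left subtree has 0 nodes { }, right has 5 {39, 14, 6, 37, 27}.
      Root 14: left subtree has 1 node {39}, right has 3 {6, 37, 27}.
        Root 6: left subtree has 0 nodes { }, right has 2 {37, 27}.
          Root 27: left subtree has 1 node {37}, right has 0 { }.
    Root 10: left subtree has 1 node {21}, right has 4 {30, 31, 7, 34}.
      Root 34: left subtree has 3 nodes {30, 31, 7}, right has 0 { }.
        Root 31: left subtree has 1 node {30}, right has 1 {7}.

25 35 5 14 39 6 27 37 10 21 34 31 30 7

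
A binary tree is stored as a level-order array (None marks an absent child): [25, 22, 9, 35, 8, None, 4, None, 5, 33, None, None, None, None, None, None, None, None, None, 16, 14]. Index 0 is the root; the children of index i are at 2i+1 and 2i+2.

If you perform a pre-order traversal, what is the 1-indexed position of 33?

6

Pre-order visits the node, then its left subtree, then its right subtree.
Visit 25.
At 25: go left to 22.
  Visit 22.
  At 22: go left to 35.
    Visit 35.
    At 35: no left child.
    At 35: go right to 5.
      5 is a leaf — visit 5.
  At 22: go right to 8.
    Visit 8.
    At 8: go left to 33.
      Visit 33.
      At 33: go left to 16.
        16 is a leaf — visit 16.
      At 33: go right to 14.
        14 is a leaf — visit 14.
    At 8: no right child.
At 25: go right to 9.
  Visit 9.
  At 9: no left child.
  At 9: go right to 4.
    4 is a leaf — visit 4.
Full pre-order sequence: 25, 22, 35, 5, 8, 33, 16, 14, 9, 4.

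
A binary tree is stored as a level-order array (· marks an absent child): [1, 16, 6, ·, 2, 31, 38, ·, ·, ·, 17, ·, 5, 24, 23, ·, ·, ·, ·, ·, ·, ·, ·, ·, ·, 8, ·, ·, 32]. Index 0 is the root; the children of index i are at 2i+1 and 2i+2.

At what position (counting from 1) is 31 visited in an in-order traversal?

5

In-order visits the left subtree, then the node, then the right subtree.
At 1: go left to 16.
  At 16: no left child.
  Visit 16.
  At 16: go right to 2.
    At 2: no left child.
    Visit 2.
    At 2: go right to 17.
      17 is a leaf — visit 17.
Visit 1.
At 1: go right to 6.
  At 6: go left to 31.
    At 31: no left child.
    Visit 31.
    At 31: go right to 5.
      At 5: go left to 8.
        8 is a leaf — visit 8.
      Visit 5.
      At 5: no right child.
  Visit 6.
  At 6: go right to 38.
    At 38: go left to 24.
      At 24: no left child.
      Visit 24.
      At 24: go right to 32.
        32 is a leaf — visit 32.
    Visit 38.
    At 38: go right to 23.
      23 is a leaf — visit 23.
Full in-order sequence: 16, 2, 17, 1, 31, 8, 5, 6, 24, 32, 38, 23.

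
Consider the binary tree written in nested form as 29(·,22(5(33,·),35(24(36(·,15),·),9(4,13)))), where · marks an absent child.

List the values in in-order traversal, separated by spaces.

In-order visits the left subtree, then the node, then the right subtree.
At 29: no left child.
Visit 29.
At 29: go right to 22.
  At 22: go left to 5.
    At 5: go left to 33.
      33 is a leaf — visit 33.
    Visit 5.
    At 5: no right child.
  Visit 22.
  At 22: go right to 35.
    At 35: go left to 24.
      At 24: go left to 36.
        At 36: no left child.
        Visit 36.
        At 36: go right to 15.
          15 is a leaf — visit 15.
      Visit 24.
      At 24: no right child.
    Visit 35.
    At 35: go right to 9.
      At 9: go left to 4.
        4 is a leaf — visit 4.
      Visit 9.
      At 9: go right to 13.
        13 is a leaf — visit 13.

29 33 5 22 36 15 24 35 4 9 13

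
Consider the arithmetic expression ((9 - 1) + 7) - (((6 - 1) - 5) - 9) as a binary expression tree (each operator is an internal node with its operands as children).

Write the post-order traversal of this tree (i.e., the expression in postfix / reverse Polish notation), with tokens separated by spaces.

Post-order on an expression tree gives postfix notation: for each operator, emit left operand, right operand, then the operator.

9 1 - 7 + 6 1 - 5 - 9 - -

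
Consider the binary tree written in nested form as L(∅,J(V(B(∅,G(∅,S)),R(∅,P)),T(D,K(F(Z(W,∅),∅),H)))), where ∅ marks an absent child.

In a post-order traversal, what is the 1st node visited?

Post-order visits the left subtree, then the right subtree, then the node.
At L: no left child.
At L: go right to J.
  At J: go left to V.
    At V: go left to B.
      At B: no left child.
      At B: go right to G.
        At G: no left child.
        At G: go right to S.
          S is a leaf — visit S.
        Visit G.
      Visit B.
    At V: go right to R.
      At R: no left child.
      At R: go right to P.
        P is a leaf — visit P.
      Visit R.
    Visit V.
  At J: go right to T.
    At T: go left to D.
      D is a leaf — visit D.
    At T: go right to K.
      At K: go left to F.
        At F: go left to Z.
          At Z: go left to W.
            W is a leaf — visit W.
          At Z: no right child.
          Visit Z.
        At F: no right child.
        Visit F.
      At K: go right to H.
        H is a leaf — visit H.
      Visit K.
    Visit T.
  Visit J.
Visit L.
Full post-order sequence: S, G, B, P, R, V, D, W, Z, F, H, K, T, J, L.

S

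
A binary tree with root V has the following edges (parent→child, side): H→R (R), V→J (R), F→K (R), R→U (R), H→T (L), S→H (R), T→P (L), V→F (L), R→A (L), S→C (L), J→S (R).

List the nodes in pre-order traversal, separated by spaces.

V F K J S C H T P R A U

Pre-order visits the node, then its left subtree, then its right subtree.
Visit V.
At V: go left to F.
  Visit F.
  At F: no left child.
  At F: go right to K.
    K is a leaf — visit K.
At V: go right to J.
  Visit J.
  At J: no left child.
  At J: go right to S.
    Visit S.
    At S: go left to C.
      C is a leaf — visit C.
    At S: go right to H.
      Visit H.
      At H: go left to T.
        Visit T.
        At T: go left to P.
          P is a leaf — visit P.
        At T: no right child.
      At H: go right to R.
        Visit R.
        At R: go left to A.
          A is a leaf — visit A.
        At R: go right to U.
          U is a leaf — visit U.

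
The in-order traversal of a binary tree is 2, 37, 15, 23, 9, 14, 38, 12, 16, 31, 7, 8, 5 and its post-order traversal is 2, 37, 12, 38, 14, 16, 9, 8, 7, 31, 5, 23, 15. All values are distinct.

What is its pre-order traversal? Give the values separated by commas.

15, 37, 2, 23, 5, 31, 9, 16, 14, 38, 12, 7, 8

The last element of post-order is the root; it splits in-order into left and right subtrees.
Root 15: left subtree has 2 nodes {2, 37}, right has 10 {23, 9, 14, 38, 12, 16, 31, 7, 8, 5}.
  Root 37: left subtree has 1 node {2}, right has 0 { }.
  Root 23: left subtree has 0 nodes { }, right has 9 {9, 14, 38, 12, 16, 31, 7, 8, 5}.
    Root 5: left subtree has 8 nodes {9, 14, 38, 12, 16, 31, 7, 8}, right has 0 { }.
      Root 31: left subtree has 5 nodes {9, 14, 38, 12, 16}, right has 2 {7, 8}.
        Root 9: left subtree has 0 nodes { }, right has 4 {14, 38, 12, 16}.
          Root 16: left subtree has 3 nodes {14, 38, 12}, right has 0 { }.
            Root 14: left subtree has 0 nodes { }, right has 2 {38, 12}.
              Root 38: left subtree has 0 nodes { }, right has 1 {12}.
        Root 7: left subtree has 0 nodes { }, right has 1 {8}.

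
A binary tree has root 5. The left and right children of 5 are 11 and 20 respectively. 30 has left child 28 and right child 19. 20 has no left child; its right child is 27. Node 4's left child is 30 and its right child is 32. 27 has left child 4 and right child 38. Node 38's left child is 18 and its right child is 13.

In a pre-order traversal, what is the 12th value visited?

13

Pre-order visits the node, then its left subtree, then its right subtree.
Visit 5.
At 5: go left to 11.
  11 is a leaf — visit 11.
At 5: go right to 20.
  Visit 20.
  At 20: no left child.
  At 20: go right to 27.
    Visit 27.
    At 27: go left to 4.
      Visit 4.
      At 4: go left to 30.
        Visit 30.
        At 30: go left to 28.
          28 is a leaf — visit 28.
        At 30: go right to 19.
          19 is a leaf — visit 19.
      At 4: go right to 32.
        32 is a leaf — visit 32.
    At 27: go right to 38.
      Visit 38.
      At 38: go left to 18.
        18 is a leaf — visit 18.
      At 38: go right to 13.
        13 is a leaf — visit 13.
Full pre-order sequence: 5, 11, 20, 27, 4, 30, 28, 19, 32, 38, 18, 13.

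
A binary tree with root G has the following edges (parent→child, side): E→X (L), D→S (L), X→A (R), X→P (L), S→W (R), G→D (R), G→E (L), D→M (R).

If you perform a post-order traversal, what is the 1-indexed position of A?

2

Post-order visits the left subtree, then the right subtree, then the node.
At G: go left to E.
  At E: go left to X.
    At X: go left to P.
      P is a leaf — visit P.
    At X: go right to A.
      A is a leaf — visit A.
    Visit X.
  At E: no right child.
  Visit E.
At G: go right to D.
  At D: go left to S.
    At S: no left child.
    At S: go right to W.
      W is a leaf — visit W.
    Visit S.
  At D: go right to M.
    M is a leaf — visit M.
  Visit D.
Visit G.
Full post-order sequence: P, A, X, E, W, S, M, D, G.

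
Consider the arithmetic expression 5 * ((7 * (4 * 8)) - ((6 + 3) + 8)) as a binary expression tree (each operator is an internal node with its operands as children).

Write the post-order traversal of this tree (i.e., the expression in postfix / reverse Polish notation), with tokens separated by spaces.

Post-order on an expression tree gives postfix notation: for each operator, emit left operand, right operand, then the operator.

5 7 4 8 * * 6 3 + 8 + - *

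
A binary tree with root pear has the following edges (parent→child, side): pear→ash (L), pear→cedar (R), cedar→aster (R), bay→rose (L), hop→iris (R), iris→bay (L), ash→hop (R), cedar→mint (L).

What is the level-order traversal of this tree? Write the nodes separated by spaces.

Level-order visits nodes level by level from the root, left to right within each level.
Level 0: pear
Level 1: ash, cedar
Level 2: hop, mint, aster
Level 3: iris
Level 4: bay
Level 5: rose

pear ash cedar hop mint aster iris bay rose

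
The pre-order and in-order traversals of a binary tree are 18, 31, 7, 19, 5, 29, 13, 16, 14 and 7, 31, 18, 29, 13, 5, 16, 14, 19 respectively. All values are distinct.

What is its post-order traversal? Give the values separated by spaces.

7 31 13 29 14 16 5 19 18

The first element of pre-order is the root; it splits in-order into left and right subtrees.
Root 18: left subtree has 2 nodes {7, 31}, right has 6 {29, 13, 5, 16, 14, 19}.
  Root 31: left subtree has 1 node {7}, right has 0 { }.
  Root 19: left subtree has 5 nodes {29, 13, 5, 16, 14}, right has 0 { }.
    Root 5: left subtree has 2 nodes {29, 13}, right has 2 {16, 14}.
      Root 29: left subtree has 0 nodes { }, right has 1 {13}.
      Root 16: left subtree has 0 nodes { }, right has 1 {14}.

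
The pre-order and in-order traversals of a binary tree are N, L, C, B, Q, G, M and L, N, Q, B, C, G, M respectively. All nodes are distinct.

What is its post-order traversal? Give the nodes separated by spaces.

The first element of pre-order is the root; it splits in-order into left and right subtrees.
Root N: left subtree has 1 node {L}, right has 5 {Q, B, C, G, M}.
  Root C: left subtree has 2 nodes {Q, B}, right has 2 {G, M}.
    Root B: left subtree has 1 node {Q}, right has 0 { }.
    Root G: left subtree has 0 nodes { }, right has 1 {M}.

L Q B M G C N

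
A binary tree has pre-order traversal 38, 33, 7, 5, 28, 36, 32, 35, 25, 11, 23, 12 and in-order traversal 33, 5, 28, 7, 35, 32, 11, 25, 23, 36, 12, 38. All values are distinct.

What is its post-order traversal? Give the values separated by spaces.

The first element of pre-order is the root; it splits in-order into left and right subtrees.
Root 38: left subtree has 11 nodes {33, 5, 28, 7, 35, 32, 11, 25, 23, 36, 12}, right has 0 { }.
  Root 33: left subtree has 0 nodes { }, right has 10 {5, 28, 7, 35, 32, 11, 25, 23, 36, 12}.
    Root 7: left subtree has 2 nodes {5, 28}, right has 7 {35, 32, 11, 25, 23, 36, 12}.
      Root 5: left subtree has 0 nodes { }, right has 1 {28}.
      Root 36: left subtree has 5 nodes {35, 32, 11, 25, 23}, right has 1 {12}.
        Root 32: left subtree has 1 node {35}, right has 3 {11, 25, 23}.
          Root 25: left subtree has 1 node {11}, right has 1 {23}.

28 5 35 11 23 25 32 12 36 7 33 38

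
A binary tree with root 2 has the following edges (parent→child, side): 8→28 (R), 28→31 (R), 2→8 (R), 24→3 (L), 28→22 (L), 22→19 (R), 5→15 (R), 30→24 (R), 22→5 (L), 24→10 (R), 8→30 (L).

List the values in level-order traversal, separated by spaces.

Level-order visits nodes level by level from the root, left to right within each level.
Level 0: 2
Level 1: 8
Level 2: 30, 28
Level 3: 24, 22, 31
Level 4: 3, 10, 5, 19
Level 5: 15

2 8 30 28 24 22 31 3 10 5 19 15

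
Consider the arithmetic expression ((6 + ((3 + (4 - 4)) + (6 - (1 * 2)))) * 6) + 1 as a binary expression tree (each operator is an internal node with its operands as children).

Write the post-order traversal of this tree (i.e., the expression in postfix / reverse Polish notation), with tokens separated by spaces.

6 3 4 4 - + 6 1 2 * - + + 6 * 1 +

Post-order on an expression tree gives postfix notation: for each operator, emit left operand, right operand, then the operator.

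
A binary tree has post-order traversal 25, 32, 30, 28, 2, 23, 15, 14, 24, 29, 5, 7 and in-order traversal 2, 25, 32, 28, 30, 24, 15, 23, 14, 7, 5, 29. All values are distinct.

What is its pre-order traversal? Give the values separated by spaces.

The last element of post-order is the root; it splits in-order into left and right subtrees.
Root 7: left subtree has 9 nodes {2, 25, 32, 28, 30, 24, 15, 23, 14}, right has 2 {5, 29}.
  Root 24: left subtree has 5 nodes {2, 25, 32, 28, 30}, right has 3 {15, 23, 14}.
    Root 2: left subtree has 0 nodes { }, right has 4 {25, 32, 28, 30}.
      Root 28: left subtree has 2 nodes {25, 32}, right has 1 {30}.
        Root 32: left subtree has 1 node {25}, right has 0 { }.
    Root 14: left subtree has 2 nodes {15, 23}, right has 0 { }.
      Root 15: left subtree has 0 nodes { }, right has 1 {23}.
  Root 5: left subtree has 0 nodes { }, right has 1 {29}.

7 24 2 28 32 25 30 14 15 23 5 29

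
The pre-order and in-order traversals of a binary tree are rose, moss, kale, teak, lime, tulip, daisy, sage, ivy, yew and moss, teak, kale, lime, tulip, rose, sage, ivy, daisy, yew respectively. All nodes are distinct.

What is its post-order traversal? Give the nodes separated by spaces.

The first element of pre-order is the root; it splits in-order into left and right subtrees.
Root rose: left subtree has 5 nodes {moss, teak, kale, lime, tulip}, right has 4 {sage, ivy, daisy, yew}.
  Root moss: left subtree has 0 nodes { }, right has 4 {teak, kale, lime, tulip}.
    Root kale: left subtree has 1 node {teak}, right has 2 {lime, tulip}.
      Root lime: left subtree has 0 nodes { }, right has 1 {tulip}.
  Root daisy: left subtree has 2 nodes {sage, ivy}, right has 1 {yew}.
    Root sage: left subtree has 0 nodes { }, right has 1 {ivy}.

teak tulip lime kale moss ivy sage yew daisy rose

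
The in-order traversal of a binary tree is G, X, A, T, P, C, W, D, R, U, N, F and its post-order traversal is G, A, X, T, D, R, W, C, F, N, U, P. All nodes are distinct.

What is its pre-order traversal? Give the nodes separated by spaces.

The last element of post-order is the root; it splits in-order into left and right subtrees.
Root P: left subtree has 4 nodes {G, X, A, T}, right has 7 {C, W, D, R, U, N, F}.
  Root T: left subtree has 3 nodes {G, X, A}, right has 0 { }.
    Root X: left subtree has 1 node {G}, right has 1 {A}.
  Root U: left subtree has 4 nodes {C, W, D, R}, right has 2 {N, F}.
    Root C: left subtree has 0 nodes { }, right has 3 {W, D, R}.
      Root W: left subtree has 0 nodes { }, right has 2 {D, R}.
        Root R: left subtree has 1 node {D}, right has 0 { }.
    Root N: left subtree has 0 nodes { }, right has 1 {F}.

P T X G A U C W R D N F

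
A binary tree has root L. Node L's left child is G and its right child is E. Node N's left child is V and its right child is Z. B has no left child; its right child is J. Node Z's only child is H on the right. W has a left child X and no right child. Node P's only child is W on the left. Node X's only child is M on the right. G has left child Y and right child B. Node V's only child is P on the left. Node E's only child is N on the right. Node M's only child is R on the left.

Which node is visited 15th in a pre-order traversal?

Pre-order visits the node, then its left subtree, then its right subtree.
Visit L.
At L: go left to G.
  Visit G.
  At G: go left to Y.
    Y is a leaf — visit Y.
  At G: go right to B.
    Visit B.
    At B: no left child.
    At B: go right to J.
      J is a leaf — visit J.
At L: go right to E.
  Visit E.
  At E: no left child.
  At E: go right to N.
    Visit N.
    At N: go left to V.
      Visit V.
      At V: go left to P.
        Visit P.
        At P: go left to W.
          Visit W.
          At W: go left to X.
            Visit X.
            At X: no left child.
            At X: go right to M.
              Visit M.
              At M: go left to R.
                R is a leaf — visit R.
              At M: no right child.
          At W: no right child.
        At P: no right child.
      At V: no right child.
    At N: go right to Z.
      Visit Z.
      At Z: no left child.
      At Z: go right to H.
        H is a leaf — visit H.
Full pre-order sequence: L, G, Y, B, J, E, N, V, P, W, X, M, R, Z, H.

H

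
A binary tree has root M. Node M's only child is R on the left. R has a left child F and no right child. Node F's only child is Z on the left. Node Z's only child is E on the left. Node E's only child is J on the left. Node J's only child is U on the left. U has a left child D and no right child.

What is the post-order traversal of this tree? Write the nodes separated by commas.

Post-order visits the left subtree, then the right subtree, then the node.
At M: go left to R.
  At R: go left to F.
    At F: go left to Z.
      At Z: go left to E.
        At E: go left to J.
          At J: go left to U.
            At U: go left to D.
              D is a leaf — visit D.
            At U: no right child.
            Visit U.
          At J: no right child.
          Visit J.
        At E: no right child.
        Visit E.
      At Z: no right child.
      Visit Z.
    At F: no right child.
    Visit F.
  At R: no right child.
  Visit R.
At M: no right child.
Visit M.

D, U, J, E, Z, F, R, M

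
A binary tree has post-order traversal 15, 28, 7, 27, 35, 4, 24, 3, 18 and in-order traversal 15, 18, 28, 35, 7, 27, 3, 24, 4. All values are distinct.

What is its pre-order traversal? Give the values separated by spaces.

The last element of post-order is the root; it splits in-order into left and right subtrees.
Root 18: left subtree has 1 node {15}, right has 7 {28, 35, 7, 27, 3, 24, 4}.
  Root 3: left subtree has 4 nodes {28, 35, 7, 27}, right has 2 {24, 4}.
    Root 35: left subtree has 1 node {28}, right has 2 {7, 27}.
      Root 27: left subtree has 1 node {7}, right has 0 { }.
    Root 24: left subtree has 0 nodes { }, right has 1 {4}.

18 15 3 35 28 27 7 24 4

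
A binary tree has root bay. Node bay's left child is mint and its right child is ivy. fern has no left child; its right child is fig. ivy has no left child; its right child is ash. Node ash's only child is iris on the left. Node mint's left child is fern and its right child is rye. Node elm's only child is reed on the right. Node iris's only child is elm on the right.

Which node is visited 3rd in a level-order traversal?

Level-order visits nodes level by level from the root, left to right within each level.
Level 0: bay
Level 1: mint, ivy
Level 2: fern, rye, ash
Level 3: fig, iris
Level 4: elm
Level 5: reed
Full level-order sequence: bay, mint, ivy, fern, rye, ash, fig, iris, elm, reed.

ivy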